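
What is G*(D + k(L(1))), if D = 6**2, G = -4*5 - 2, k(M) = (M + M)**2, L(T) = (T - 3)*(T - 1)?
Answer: -792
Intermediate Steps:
L(T) = (-1 + T)*(-3 + T) (L(T) = (-3 + T)*(-1 + T) = (-1 + T)*(-3 + T))
k(M) = 4*M**2 (k(M) = (2*M)**2 = 4*M**2)
G = -22 (G = -20 - 2 = -22)
D = 36
G*(D + k(L(1))) = -22*(36 + 4*(3 + 1**2 - 4*1)**2) = -22*(36 + 4*(3 + 1 - 4)**2) = -22*(36 + 4*0**2) = -22*(36 + 4*0) = -22*(36 + 0) = -22*36 = -792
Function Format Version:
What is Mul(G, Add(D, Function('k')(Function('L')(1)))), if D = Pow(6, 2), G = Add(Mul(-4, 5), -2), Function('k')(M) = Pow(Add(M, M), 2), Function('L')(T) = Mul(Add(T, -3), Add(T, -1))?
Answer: -792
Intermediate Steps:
Function('L')(T) = Mul(Add(-1, T), Add(-3, T)) (Function('L')(T) = Mul(Add(-3, T), Add(-1, T)) = Mul(Add(-1, T), Add(-3, T)))
Function('k')(M) = Mul(4, Pow(M, 2)) (Function('k')(M) = Pow(Mul(2, M), 2) = Mul(4, Pow(M, 2)))
G = -22 (G = Add(-20, -2) = -22)
D = 36
Mul(G, Add(D, Function('k')(Function('L')(1)))) = Mul(-22, Add(36, Mul(4, Pow(Add(3, Pow(1, 2), Mul(-4, 1)), 2)))) = Mul(-22, Add(36, Mul(4, Pow(Add(3, 1, -4), 2)))) = Mul(-22, Add(36, Mul(4, Pow(0, 2)))) = Mul(-22, Add(36, Mul(4, 0))) = Mul(-22, Add(36, 0)) = Mul(-22, 36) = -792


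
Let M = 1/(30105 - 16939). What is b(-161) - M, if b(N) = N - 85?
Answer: -3238837/13166 ≈ -246.00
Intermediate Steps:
b(N) = -85 + N
M = 1/13166 ≈ 7.5953e-5
b(-161) - M = (-85 - 161) - 1*1/13166 = -246 - 1/13166 = -3238837/13166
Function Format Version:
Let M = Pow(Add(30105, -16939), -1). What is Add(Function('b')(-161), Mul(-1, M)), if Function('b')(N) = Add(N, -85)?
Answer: Rational(-3238837, 13166) ≈ -246.00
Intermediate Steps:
Function('b')(N) = Add(-85, N)
M = Rational(1, 13166) (M = Pow(13166, -1) = Rational(1, 13166) ≈ 7.5953e-5)
Add(Function('b')(-161), Mul(-1, M)) = Add(Add(-85, -161), Mul(-1, Rational(1, 13166))) = Add(-246, Rational(-1, 13166)) = Rational(-3238837, 13166)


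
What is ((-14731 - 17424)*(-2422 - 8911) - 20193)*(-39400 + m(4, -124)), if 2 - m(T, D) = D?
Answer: -14311147981628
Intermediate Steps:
m(T, D) = 2 - D
((-14731 - 17424)*(-2422 - 8911) - 20193)*(-39400 + m(4, -124)) = ((-14731 - 17424)*(-2422 - 8911) - 20193)*(-39400 + (2 - 1*(-124))) = (-32155*(-11333) - 20193)*(-39400 + (2 + 124)) = (364412615 - 20193)*(-39400 + 126) = 364392422*(-39274) = -14311147981628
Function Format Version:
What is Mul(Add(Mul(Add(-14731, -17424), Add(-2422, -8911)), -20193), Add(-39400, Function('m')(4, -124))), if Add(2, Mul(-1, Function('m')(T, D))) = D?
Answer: -14311147981628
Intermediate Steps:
Function('m')(T, D) = Add(2, Mul(-1, D))
Mul(Add(Mul(Add(-14731, -17424), Add(-2422, -8911)), -20193), Add(-39400, Function('m')(4, -124))) = Mul(Add(Mul(Add(-14731, -17424), Add(-2422, -8911)), -20193), Add(-39400, Add(2, Mul(-1, -124)))) = Mul(Add(Mul(-32155, -11333), -20193), Add(-39400, Add(2, 124))) = Mul(Add(364412615, -20193), Add(-39400, 126)) = Mul(364392422, -39274) = -14311147981628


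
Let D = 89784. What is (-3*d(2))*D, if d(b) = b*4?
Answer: -2154816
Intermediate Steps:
d(b) = 4*b
(-3*d(2))*D = -12*2*89784 = -3*8*89784 = -24*89784 = -2154816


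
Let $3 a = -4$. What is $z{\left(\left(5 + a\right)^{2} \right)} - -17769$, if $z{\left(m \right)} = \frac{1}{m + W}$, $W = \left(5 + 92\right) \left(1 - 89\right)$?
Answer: $\frac{1362935598}{76703} \approx 17769.0$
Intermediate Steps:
$a = - \frac{4}{3}$ ($a = \frac{1}{3} \left(-4\right) = - \frac{4}{3} \approx -1.3333$)
$W = -8536$ ($W = 97 \left(-88\right) = -8536$)
$z{\left(m \right)} = \frac{1}{-8536 + m}$ ($z{\left(m \right)} = \frac{1}{m - 8536} = \frac{1}{-8536 + m}$)
$z{\left(\left(5 + a\right)^{2} \right)} - -17769 = \frac{1}{-8536 + \left(5 - \frac{4}{3}\right)^{2}} - -17769 = \frac{1}{-8536 + \left(\frac{11}{3}\right)^{2}} + 17769 = \frac{1}{-8536 + \frac{121}{9}} + 17769 = \frac{1}{- \frac{76703}{9}} + 17769 = - \frac{9}{76703} + 17769 = \frac{1362935598}{76703}$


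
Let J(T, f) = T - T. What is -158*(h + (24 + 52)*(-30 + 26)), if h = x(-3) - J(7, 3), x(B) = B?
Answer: 48506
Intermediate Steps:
J(T, f) = 0
h = -3 (h = -3 - 1*0 = -3 + 0 = -3)
-158*(h + (24 + 52)*(-30 + 26)) = -158*(-3 + (24 + 52)*(-30 + 26)) = -158*(-3 + 76*(-4)) = -158*(-3 - 304) = -158*(-307) = 48506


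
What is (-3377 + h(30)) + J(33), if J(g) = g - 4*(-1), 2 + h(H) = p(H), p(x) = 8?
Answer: -3334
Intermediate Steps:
h(H) = 6 (h(H) = -2 + 8 = 6)
J(g) = 4 + g (J(g) = g + 4 = 4 + g)
(-3377 + h(30)) + J(33) = (-3377 + 6) + (4 + 33) = -3371 + 37 = -3334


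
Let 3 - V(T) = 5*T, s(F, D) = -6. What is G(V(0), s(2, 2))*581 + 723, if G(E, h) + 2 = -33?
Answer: -19612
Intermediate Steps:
V(T) = 3 - 5*T
G(E, h) = -35 (G(E, h) = -2 - 33 = -35)
G(V(0), s(2, 2))*581 + 723 = -35*581 + 723 = -20335 + 723 = -19612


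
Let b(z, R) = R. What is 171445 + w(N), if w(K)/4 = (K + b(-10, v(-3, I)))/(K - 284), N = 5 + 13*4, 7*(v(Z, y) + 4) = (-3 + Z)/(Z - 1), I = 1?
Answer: 272424615/1589 ≈ 1.7144e+5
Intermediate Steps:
v(Z, y) = -4 + (-3 + Z)/(7*(-1 + Z)) (v(Z, y) = -4 + ((-3 + Z)/(Z - 1))/7 = -4 + ((-3 + Z)/(-1 + Z))/7 = -4 + (-3 + Z)/(7*(-1 + Z)))
N = 57 (N = 5 + 52 = 57)
w(K) = 4*(-53/14 + K)/(-284 + K) (w(K) = 4*((K + (25 - 27*(-3))/(7*(-1 - 3)))/(K - 284)) = 4*((K + (1/7)*(25 + 81)/(-4))/(-284 + K)) = 4*((K + (1/7)*(-1/4)*106)/(-284 + K)) = 4*((K - 53/14)/(-284 + K)) = 4*((-53/14 + K)/(-284 + K)) = 4*(-53/14 + K)/(-284 + K))
171445 + w(N) = 171445 + 2*(-53 + 14*57)/(7*(-284 + 57)) = 171445 + (2/7)*(-53 + 798)/(-227) = 171445 + (2/7)*(-1/227)*745 = 171445 - 1490/1589 = 272424615/1589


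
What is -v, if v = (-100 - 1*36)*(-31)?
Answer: -4216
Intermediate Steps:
v = 4216 (v = (-100 - 36)*(-31) = -136*(-31) = 4216)
-v = -1*4216 = -4216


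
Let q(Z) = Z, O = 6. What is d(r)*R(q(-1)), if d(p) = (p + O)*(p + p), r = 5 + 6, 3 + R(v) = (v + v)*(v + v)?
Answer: 374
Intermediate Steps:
R(v) = -3 + 4*v² (R(v) = -3 + (v + v)*(v + v) = -3 + (2*v)*(2*v) = -3 + 4*v²)
r = 11
d(p) = 2*p*(6 + p) (d(p) = (p + 6)*(p + p) = (6 + p)*(2*p) = 2*p*(6 + p))
d(r)*R(q(-1)) = (2*11*(6 + 11))*(-3 + 4*(-1)²) = (2*11*17)*(-3 + 4*1) = 374*(-3 + 4) = 374*1 = 374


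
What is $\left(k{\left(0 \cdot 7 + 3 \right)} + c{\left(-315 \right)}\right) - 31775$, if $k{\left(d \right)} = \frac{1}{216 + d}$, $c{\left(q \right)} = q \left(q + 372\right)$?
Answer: $- \frac{10890869}{219} \approx -49730.0$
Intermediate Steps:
$c{\left(q \right)} = q \left(372 + q\right)$
$\left(k{\left(0 \cdot 7 + 3 \right)} + c{\left(-315 \right)}\right) - 31775 = \left(\frac{1}{216 + \left(0 \cdot 7 + 3\right)} - 315 \left(372 - 315\right)\right) - 31775 = \left(\frac{1}{216 + \left(0 + 3\right)} - 17955\right) - 31775 = \left(\frac{1}{216 + 3} - 17955\right) - 31775 = \left(\frac{1}{219} - 17955\right) - 31775 = - \frac{3932144}{219} - 31775 = - \frac{10890869}{219}$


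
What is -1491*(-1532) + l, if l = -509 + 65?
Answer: 2283768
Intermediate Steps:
l = -444
-1491*(-1532) + l = -1491*(-1532) - 444 = 2284212 - 444 = 2283768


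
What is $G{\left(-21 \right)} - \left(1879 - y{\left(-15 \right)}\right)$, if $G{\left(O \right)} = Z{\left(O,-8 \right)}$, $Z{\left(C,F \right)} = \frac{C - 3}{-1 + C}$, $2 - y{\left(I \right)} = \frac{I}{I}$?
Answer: $- \frac{20646}{11} \approx -1876.9$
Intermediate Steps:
$y{\left(I \right)} = 1$ ($y{\left(I \right)} = 2 - \frac{I}{I} = 2 - 1 = 1$)
$Z{\left(C,F \right)} = \frac{-3 + C}{-1 + C}$
$G{\left(O \right)} = \frac{-3 + O}{-1 + O}$
$G{\left(-21 \right)} - \left(1879 - y{\left(-15 \right)}\right) = \frac{-3 - 21}{-1 - 21} - \left(1879 - 1\right) = \frac{1}{-22} \left(-24\right) - \left(1879 - 1\right) = \left(- \frac{1}{22}\right) \left(-24\right) - 1878 = \frac{12}{11} - 1878 = - \frac{20646}{11}$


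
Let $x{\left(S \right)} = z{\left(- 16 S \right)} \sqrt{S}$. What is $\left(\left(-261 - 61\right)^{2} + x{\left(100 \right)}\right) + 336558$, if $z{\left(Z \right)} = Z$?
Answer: $424242$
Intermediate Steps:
$x{\left(S \right)} = - 16 S^{\frac{3}{2}}$ ($x{\left(S \right)} = - 16 S \sqrt{S} = - 16 S^{\frac{3}{2}}$)
$\left(\left(-261 - 61\right)^{2} + x{\left(100 \right)}\right) + 336558 = \left(\left(-261 - 61\right)^{2} - 16 \cdot 100^{\frac{3}{2}}\right) + 336558 = \left(\left(-322\right)^{2} - 16000\right) + 336558 = \left(103684 - 16000\right) + 336558 = 87684 + 336558 = 424242$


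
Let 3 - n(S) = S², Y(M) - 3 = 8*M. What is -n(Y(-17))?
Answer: 17686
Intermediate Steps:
Y(M) = 3 + 8*M
n(S) = 3 - S²
-n(Y(-17)) = -(3 - (3 + 8*(-17))²) = -(3 - (3 - 136)²) = -(3 - 1*(-133)²) = -(3 - 1*17689) = -(3 - 17689) = -1*(-17686) = 17686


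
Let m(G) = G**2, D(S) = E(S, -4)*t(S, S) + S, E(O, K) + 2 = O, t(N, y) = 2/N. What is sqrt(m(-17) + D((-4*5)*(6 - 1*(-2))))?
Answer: sqrt(52410)/20 ≈ 11.447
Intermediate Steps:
E(O, K) = -2 + O
D(S) = S + 2*(-2 + S)/S (D(S) = (-2 + S)*(2/S) + S = 2*(-2 + S)/S + S = S + 2*(-2 + S)/S)
sqrt(m(-17) + D((-4*5)*(6 - 1*(-2)))) = sqrt((-17)**2 + (2 + (-4*5)*(6 - 1*(-2)) - 4*(-1/(20*(6 - 1*(-2)))))) = sqrt(289 + (2 - 20*(6 + 2) - 4*(-1/(20*(6 + 2))))) = sqrt(289 + (2 - 20*8 - 4/((-20*8)))) = sqrt(289 + (2 - 160 - 4/(-160))) = sqrt(289 + (2 - 160 - 4*(-1/160))) = sqrt(289 + (2 - 160 + 1/40)) = sqrt(289 - 6319/40) = sqrt(5241/40) = sqrt(52410)/20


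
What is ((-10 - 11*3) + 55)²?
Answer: 144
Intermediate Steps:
((-10 - 11*3) + 55)² = ((-10 - 33) + 55)² = (-43 + 55)² = 12² = 144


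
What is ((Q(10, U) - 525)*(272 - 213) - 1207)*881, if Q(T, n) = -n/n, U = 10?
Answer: -28404321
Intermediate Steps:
Q(T, n) = -1 (Q(T, n) = -1*1 = -1)
((Q(10, U) - 525)*(272 - 213) - 1207)*881 = ((-1 - 525)*(272 - 213) - 1207)*881 = (-526*59 - 1207)*881 = (-31034 - 1207)*881 = -32241*881 = -28404321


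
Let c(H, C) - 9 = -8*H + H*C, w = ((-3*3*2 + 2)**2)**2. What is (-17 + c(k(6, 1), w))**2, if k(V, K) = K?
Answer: 4292870400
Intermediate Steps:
w = 65536 (w = ((-9*2 + 2)**2)**2 = ((-18 + 2)**2)**2 = ((-16)**2)**2 = 256**2 = 65536)
c(H, C) = 9 - 8*H + C*H (c(H, C) = 9 + (-8*H + H*C) = 9 + (-8*H + C*H) = 9 - 8*H + C*H)
(-17 + c(k(6, 1), w))**2 = (-17 + (9 - 8*1 + 65536*1))**2 = (-17 + (9 - 8 + 65536))**2 = (-17 + 65537)**2 = 65520**2 = 4292870400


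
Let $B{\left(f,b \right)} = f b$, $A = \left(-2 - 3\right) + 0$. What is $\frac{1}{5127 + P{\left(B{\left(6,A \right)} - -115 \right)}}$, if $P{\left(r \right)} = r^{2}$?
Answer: $\frac{1}{12352} \approx 8.0959 \cdot 10^{-5}$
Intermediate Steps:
$A = -5$ ($A = -5 + 0 = -5$)
$B{\left(f,b \right)} = b f$
$\frac{1}{5127 + P{\left(B{\left(6,A \right)} - -115 \right)}} = \frac{1}{5127 + \left(\left(-5\right) 6 - -115\right)^{2}} = \frac{1}{5127 + \left(-30 + 115\right)^{2}} = \frac{1}{5127 + 85^{2}} = \frac{1}{5127 + 7225} = \frac{1}{12352}$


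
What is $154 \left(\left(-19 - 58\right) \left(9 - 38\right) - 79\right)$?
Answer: $331716$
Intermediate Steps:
$154 \left(\left(-19 - 58\right) \left(9 - 38\right) - 79\right) = 154 \left(\left(-77\right) \left(-29\right) - 79\right) = 154 \left(2233 - 79\right) = 154 \cdot 2154 = 331716$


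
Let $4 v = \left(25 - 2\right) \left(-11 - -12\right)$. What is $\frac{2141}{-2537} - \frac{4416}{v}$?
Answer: $- \frac{1950557}{2537} \approx -768.84$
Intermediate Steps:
$v = \frac{23}{4}$ ($v = \frac{\left(25 - 2\right) \left(-11 - -12\right)}{4} = \frac{23 \left(-11 + 12\right)}{4} = \frac{23 \cdot 1}{4} = \frac{1}{4} \cdot 23 = \frac{23}{4} \approx 5.75$)
$\frac{2141}{-2537} - \frac{4416}{v} = \frac{2141}{-2537} - \frac{4416}{\frac{23}{4}} = 2141 \left(- \frac{1}{2537}\right) - 768 = - \frac{2141}{2537} - 768 = - \frac{1950557}{2537}$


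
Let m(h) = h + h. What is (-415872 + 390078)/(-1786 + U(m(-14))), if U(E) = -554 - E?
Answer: 12897/1156 ≈ 11.157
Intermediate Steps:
m(h) = 2*h
(-415872 + 390078)/(-1786 + U(m(-14))) = (-415872 + 390078)/(-1786 + (-554 - 2*(-14))) = -25794/(-1786 + (-554 - 1*(-28))) = -25794/(-1786 + (-554 + 28)) = -25794/(-1786 - 526) = -25794/(-2312) = -25794*(-1/2312) = 12897/1156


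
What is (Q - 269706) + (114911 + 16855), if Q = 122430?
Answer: -15510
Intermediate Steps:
(Q - 269706) + (114911 + 16855) = (122430 - 269706) + (114911 + 16855) = -147276 + 131766 = -15510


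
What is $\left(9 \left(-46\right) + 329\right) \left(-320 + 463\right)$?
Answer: $-12155$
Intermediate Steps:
$\left(9 \left(-46\right) + 329\right) \left(-320 + 463\right) = \left(-414 + 329\right) 143 = \left(-85\right) 143 = -12155$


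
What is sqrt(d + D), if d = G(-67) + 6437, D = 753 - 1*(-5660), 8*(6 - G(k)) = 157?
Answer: sqrt(205382)/4 ≈ 113.30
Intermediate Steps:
G(k) = -109/8 (G(k) = 6 - 1/8*157 = 6 - 157/8 = -109/8)
D = 6413 (D = 753 + 5660 = 6413)
d = 51387/8 (d = -109/8 + 6437 = 51387/8 ≈ 6423.4)
sqrt(d + D) = sqrt(51387/8 + 6413) = sqrt(102691/8) = sqrt(205382)/4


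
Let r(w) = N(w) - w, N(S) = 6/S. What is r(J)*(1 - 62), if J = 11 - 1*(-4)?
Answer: 4453/5 ≈ 890.60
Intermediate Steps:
J = 15 (J = 11 + 4 = 15)
r(w) = -w + 6/w (r(w) = 6/w - w = -w + 6/w)
r(J)*(1 - 62) = (-1*15 + 6/15)*(1 - 62) = (-15 + 6*(1/15))*(-61) = (-15 + ⅖)*(-61) = -73/5*(-61) = 4453/5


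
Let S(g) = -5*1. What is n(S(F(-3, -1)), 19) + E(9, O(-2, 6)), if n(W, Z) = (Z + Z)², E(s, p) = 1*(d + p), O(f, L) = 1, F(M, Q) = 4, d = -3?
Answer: 1442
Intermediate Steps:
S(g) = -5
E(s, p) = -3 + p (E(s, p) = 1*(-3 + p) = -3 + p)
n(W, Z) = 4*Z² (n(W, Z) = (2*Z)² = 4*Z²)
n(S(F(-3, -1)), 19) + E(9, O(-2, 6)) = 4*19² + (-3 + 1) = 4*361 - 2 = 1444 - 2 = 1442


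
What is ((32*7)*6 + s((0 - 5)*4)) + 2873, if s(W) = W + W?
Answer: 4177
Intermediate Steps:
s(W) = 2*W
((32*7)*6 + s((0 - 5)*4)) + 2873 = ((32*7)*6 + 2*((0 - 5)*4)) + 2873 = (224*6 + 2*(-5*4)) + 2873 = (1344 + 2*(-20)) + 2873 = (1344 - 40) + 2873 = 1304 + 2873 = 4177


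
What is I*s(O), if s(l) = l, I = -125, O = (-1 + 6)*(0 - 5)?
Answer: 3125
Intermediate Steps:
O = -25 (O = 5*(-5) = -25)
I*s(O) = -125*(-25) = 3125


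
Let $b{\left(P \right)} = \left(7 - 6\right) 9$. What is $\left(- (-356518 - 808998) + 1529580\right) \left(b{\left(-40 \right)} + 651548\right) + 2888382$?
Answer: $1756011552854$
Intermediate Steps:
$b{\left(P \right)} = 9$ ($b{\left(P \right)} = 1 \cdot 9 = 9$)
$\left(- (-356518 - 808998) + 1529580\right) \left(b{\left(-40 \right)} + 651548\right) + 2888382 = \left(- (-356518 - 808998) + 1529580\right) \left(9 + 651548\right) + 2888382 = \left(- (-356518 - 808998) + 1529580\right) 651557 + 2888382 = \left(\left(-1\right) \left(-1165516\right) + 1529580\right) 651557 + 2888382 = \left(1165516 + 1529580\right) 651557 + 2888382 = 2695096 \cdot 651557 + 2888382 = 1756008664472 + 2888382 = 1756011552854$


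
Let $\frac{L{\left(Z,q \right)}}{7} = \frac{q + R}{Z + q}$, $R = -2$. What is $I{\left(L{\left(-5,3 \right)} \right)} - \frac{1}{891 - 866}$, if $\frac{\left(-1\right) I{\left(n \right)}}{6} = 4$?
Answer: $- \frac{601}{25} \approx -24.04$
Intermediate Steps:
$L{\left(Z,q \right)} = \frac{7 \left(-2 + q\right)}{Z + q}$ ($L{\left(Z,q \right)} = 7 \frac{q - 2}{Z + q} = 7 \frac{-2 + q}{Z + q} = \frac{7 \left(-2 + q\right)}{Z + q}$)
$I{\left(n \right)} = -24$ ($I{\left(n \right)} = \left(-6\right) 4 = -24$)
$I{\left(L{\left(-5,3 \right)} \right)} - \frac{1}{891 - 866} = -24 - \frac{1}{891 - 866} = -24 - \frac{1}{25} = - \frac{601}{25}$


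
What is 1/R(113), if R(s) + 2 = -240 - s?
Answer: -1/355 ≈ -0.0028169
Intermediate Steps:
R(s) = -242 - s (R(s) = -2 + (-240 - s) = -242 - s)
1/R(113) = 1/(-242 - 1*113) = 1/(-242 - 113) = 1/(-355) = -1/355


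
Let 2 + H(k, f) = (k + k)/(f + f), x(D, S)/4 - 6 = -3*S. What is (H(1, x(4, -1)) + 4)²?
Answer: 5329/1296 ≈ 4.1119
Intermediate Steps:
x(D, S) = 24 - 12*S (x(D, S) = 24 + 4*(-3*S) = 24 - 12*S)
H(k, f) = -2 + k/f (H(k, f) = -2 + (k + k)/(f + f) = -2 + (2*k)/((2*f)) = -2 + (2*k)*(1/(2*f)) = -2 + k/f)
(H(1, x(4, -1)) + 4)² = ((-2 + 1/(24 - 12*(-1))) + 4)² = ((-2 + 1/(24 + 12)) + 4)² = ((-2 + 1/36) + 4)² = (-71/36 + 4)² = (73/36)² = 5329/1296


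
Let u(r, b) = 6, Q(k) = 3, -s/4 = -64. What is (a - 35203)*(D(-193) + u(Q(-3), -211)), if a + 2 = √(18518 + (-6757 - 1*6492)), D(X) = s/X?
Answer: -31754910/193 + 902*√5269/193 ≈ -1.6419e+5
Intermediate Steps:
s = 256 (s = -4*(-64) = 256)
D(X) = 256/X
a = -2 + √5269 (a = -2 + √(18518 + (-6757 - 1*6492)) = -2 + √(18518 + (-6757 - 6492)) = -2 + √(18518 - 13249) = -2 + √5269 ≈ 70.588)
(a - 35203)*(D(-193) + u(Q(-3), -211)) = ((-2 + √5269) - 35203)*(256/(-193) + 6) = (-35205 + √5269)*(256*(-1/193) + 6) = (-35205 + √5269)*(-256/193 + 6) = (-35205 + √5269)*(902/193) = -31754910/193 + 902*√5269/193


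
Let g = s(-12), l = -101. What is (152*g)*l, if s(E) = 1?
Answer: -15352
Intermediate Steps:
g = 1
(152*g)*l = (152*1)*(-101) = 152*(-101) = -15352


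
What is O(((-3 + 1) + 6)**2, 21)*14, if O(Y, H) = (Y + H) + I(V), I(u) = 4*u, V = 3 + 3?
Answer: 854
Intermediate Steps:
V = 6
O(Y, H) = 24 + H + Y (O(Y, H) = (Y + H) + 4*6 = (H + Y) + 24 = 24 + H + Y)
O(((-3 + 1) + 6)**2, 21)*14 = (24 + 21 + ((-3 + 1) + 6)**2)*14 = (24 + 21 + (-2 + 6)**2)*14 = (24 + 21 + 4**2)*14 = (24 + 21 + 16)*14 = 61*14 = 854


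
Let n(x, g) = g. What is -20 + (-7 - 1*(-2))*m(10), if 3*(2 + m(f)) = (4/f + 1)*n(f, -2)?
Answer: -16/3 ≈ -5.3333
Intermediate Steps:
m(f) = -8/3 - 8/(3*f) (m(f) = -2 + ((4/f + 1)*(-2))/3 = -2 + ((1 + 4/f)*(-2))/3 = -2 + (-2 - 8/f)/3 = -2 + (-2/3 - 8/(3*f)) = -8/3 - 8/(3*f))
-20 + (-7 - 1*(-2))*m(10) = -20 + (-7 - 1*(-2))*((8/3)*(-1 - 1*10)/10) = -20 + (-7 + 2)*((8/3)*(1/10)*(-1 - 10)) = -20 - 40*(-11)/(3*10) = -20 - 5*(-44/15) = -20 + 44/3 = -16/3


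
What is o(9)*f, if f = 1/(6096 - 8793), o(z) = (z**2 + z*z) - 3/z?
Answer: -485/8091 ≈ -0.059943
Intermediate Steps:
o(z) = -3/z + 2*z**2 (o(z) = (z**2 + z**2) - 3/z = 2*z**2 - 3/z = -3/z + 2*z**2)
f = -1/2697 (f = 1/(-2697) = -1/2697 ≈ -0.00037078)
o(9)*f = ((-3 + 2*9**3)/9)*(-1/2697) = ((-3 + 2*729)/9)*(-1/2697) = ((-3 + 1458)/9)*(-1/2697) = ((1/9)*1455)*(-1/2697) = (485/3)*(-1/2697) = -485/8091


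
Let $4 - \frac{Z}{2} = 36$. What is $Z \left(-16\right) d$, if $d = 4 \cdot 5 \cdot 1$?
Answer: $20480$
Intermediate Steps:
$Z = -64$ ($Z = 8 - 72 = -64$)
$d = 20$ ($d = 20 \cdot 1 = 20$)
$Z \left(-16\right) d = \left(-64\right) \left(-16\right) 20 = 1024 \cdot 20 = 20480$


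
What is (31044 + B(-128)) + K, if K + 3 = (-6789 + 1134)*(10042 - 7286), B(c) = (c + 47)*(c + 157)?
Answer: -15556488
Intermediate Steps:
B(c) = (47 + c)*(157 + c)
K = -15585183 (K = -3 + (-6789 + 1134)*(10042 - 7286) = -3 - 5655*2756 = -3 - 15585180 = -15585183)
(31044 + B(-128)) + K = (31044 + (7379 + (-128)² + 204*(-128))) - 15585183 = (31044 + (7379 + 16384 - 26112)) - 15585183 = (31044 - 2349) - 15585183 = 28695 - 15585183 = -15556488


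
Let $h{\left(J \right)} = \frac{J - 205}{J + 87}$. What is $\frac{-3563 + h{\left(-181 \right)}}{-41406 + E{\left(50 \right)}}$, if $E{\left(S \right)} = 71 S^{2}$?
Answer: $- \frac{83634}{3198209} \approx -0.02615$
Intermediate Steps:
$h{\left(J \right)} = \frac{-205 + J}{87 + J}$
$\frac{-3563 + h{\left(-181 \right)}}{-41406 + E{\left(50 \right)}} = \frac{-3563 + \frac{-205 - 181}{87 - 181}}{-41406 + 71 \cdot 50^{2}} = \frac{-3563 + \frac{1}{-94} \left(-386\right)}{-41406 + 71 \cdot 2500} = \frac{-3563 - - \frac{193}{47}}{-41406 + 177500} = \frac{-3563 + \frac{193}{47}}{136094} = \left(- \frac{167268}{47}\right) \frac{1}{136094} = - \frac{83634}{3198209}$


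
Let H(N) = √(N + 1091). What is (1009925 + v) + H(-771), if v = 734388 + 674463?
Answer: 2418776 + 8*√5 ≈ 2.4188e+6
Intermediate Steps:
v = 1408851
H(N) = √(1091 + N)
(1009925 + v) + H(-771) = (1009925 + 1408851) + √(1091 - 771) = 2418776 + √320 = 2418776 + 8*√5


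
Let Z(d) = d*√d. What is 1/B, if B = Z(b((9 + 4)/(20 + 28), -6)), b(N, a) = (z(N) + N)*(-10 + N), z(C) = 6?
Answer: 110592*I*√140567/19759081489 ≈ 0.0020984*I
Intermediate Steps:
b(N, a) = (-10 + N)*(6 + N) (b(N, a) = (6 + N)*(-10 + N) = (-10 + N)*(6 + N))
Z(d) = d^(3/2)
B = -140567*I*√140567/110592 (B = (-60 + ((9 + 4)/(20 + 28))² - 4*(9 + 4)/(20 + 28))^(3/2) = (-60 + (13/48)² - 52/48)^(3/2) = (-60 + (13*(1/48))² - 52/48)^(3/2) = (-60 + (13/48)² - 4*13/48)^(3/2) = (-60 + 169/2304 - 13/12)^(3/2) = (-140567/2304)^(3/2) = -140567*I*√140567/110592 ≈ -476.54*I)
1/B = 1/(-140567*I*√140567/110592) = 110592*I*√140567/19759081489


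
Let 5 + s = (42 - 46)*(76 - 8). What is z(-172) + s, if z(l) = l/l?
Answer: -276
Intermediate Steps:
s = -277 (s = -5 + (42 - 46)*(76 - 8) = -5 - 4*68 = -5 - 272 = -277)
z(l) = 1
z(-172) + s = 1 - 277 = -276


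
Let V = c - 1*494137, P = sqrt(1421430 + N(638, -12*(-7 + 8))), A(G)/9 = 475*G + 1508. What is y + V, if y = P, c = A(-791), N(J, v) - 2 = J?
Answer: -3862090 + sqrt(1422070) ≈ -3.8609e+6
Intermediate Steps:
N(J, v) = 2 + J
A(G) = 13572 + 4275*G (A(G) = 9*(475*G + 1508) = 9*(1508 + 475*G) = 13572 + 4275*G)
P = sqrt(1422070) (P = sqrt(1421430 + (2 + 638)) = sqrt(1421430 + 640) = sqrt(1422070) ≈ 1192.5)
c = -3367953 (c = 13572 + 4275*(-791) = 13572 - 3381525 = -3367953)
y = sqrt(1422070) ≈ 1192.5
V = -3862090 (V = -3367953 - 1*494137 = -3367953 - 494137 = -3862090)
y + V = sqrt(1422070) - 3862090 = -3862090 + sqrt(1422070)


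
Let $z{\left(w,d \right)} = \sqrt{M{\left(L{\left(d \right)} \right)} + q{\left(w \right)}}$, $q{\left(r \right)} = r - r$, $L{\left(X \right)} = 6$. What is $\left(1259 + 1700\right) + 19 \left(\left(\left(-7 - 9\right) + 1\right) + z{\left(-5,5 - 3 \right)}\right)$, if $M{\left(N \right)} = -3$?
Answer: $2674 + 19 i \sqrt{3} \approx 2674.0 + 32.909 i$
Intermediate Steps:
$q{\left(r \right)} = 0$
$z{\left(w,d \right)} = i \sqrt{3}$ ($z{\left(w,d \right)} = \sqrt{-3 + 0} = \sqrt{-3} = i \sqrt{3}$)
$\left(1259 + 1700\right) + 19 \left(\left(\left(-7 - 9\right) + 1\right) + z{\left(-5,5 - 3 \right)}\right) = \left(1259 + 1700\right) + 19 \left(\left(\left(-7 - 9\right) + 1\right) + i \sqrt{3}\right) = 2959 + 19 \left(\left(-16 + 1\right) + i \sqrt{3}\right) = 2959 + 19 \left(-15 + i \sqrt{3}\right) = 2959 - \left(285 - 19 i \sqrt{3}\right) = 2674 + 19 i \sqrt{3}$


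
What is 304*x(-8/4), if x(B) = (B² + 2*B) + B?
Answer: -608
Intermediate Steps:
x(B) = B² + 3*B
304*x(-8/4) = 304*((-8/4)*(3 - 8/4)) = 304*((-8*¼)*(3 - 8*¼)) = 304*(-2*(3 - 2)) = 304*(-2*1) = 304*(-2) = -608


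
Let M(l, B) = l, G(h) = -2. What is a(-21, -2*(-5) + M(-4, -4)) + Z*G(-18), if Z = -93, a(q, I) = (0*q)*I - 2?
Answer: 184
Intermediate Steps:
a(q, I) = -2 (a(q, I) = 0*I - 2 = 0 - 2 = -2)
a(-21, -2*(-5) + M(-4, -4)) + Z*G(-18) = -2 - 93*(-2) = -2 + 186 = 184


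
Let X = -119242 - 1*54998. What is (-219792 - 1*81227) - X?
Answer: -126779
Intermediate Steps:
X = -174240 (X = -119242 - 54998 = -174240)
(-219792 - 1*81227) - X = (-219792 - 1*81227) - 1*(-174240) = (-219792 - 81227) + 174240 = -301019 + 174240 = -126779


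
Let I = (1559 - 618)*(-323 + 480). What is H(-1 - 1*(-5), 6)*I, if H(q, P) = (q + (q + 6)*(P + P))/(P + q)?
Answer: 9159694/5 ≈ 1.8319e+6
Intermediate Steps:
I = 147737 (I = 941*157 = 147737)
H(q, P) = (q + 2*P*(6 + q))/(P + q) (H(q, P) = (q + (6 + q)*(2*P))/(P + q) = (q + 2*P*(6 + q))/(P + q))
H(-1 - 1*(-5), 6)*I = (((-1 - 1*(-5)) + 12*6 + 2*6*(-1 - 1*(-5)))/(6 + (-1 - 1*(-5))))*147737 = (((-1 + 5) + 72 + 2*6*(-1 + 5))/(6 + (-1 + 5)))*147737 = ((4 + 72 + 2*6*4)/(6 + 4))*147737 = ((4 + 72 + 48)/10)*147737 = ((1/10)*124)*147737 = (62/5)*147737 = 9159694/5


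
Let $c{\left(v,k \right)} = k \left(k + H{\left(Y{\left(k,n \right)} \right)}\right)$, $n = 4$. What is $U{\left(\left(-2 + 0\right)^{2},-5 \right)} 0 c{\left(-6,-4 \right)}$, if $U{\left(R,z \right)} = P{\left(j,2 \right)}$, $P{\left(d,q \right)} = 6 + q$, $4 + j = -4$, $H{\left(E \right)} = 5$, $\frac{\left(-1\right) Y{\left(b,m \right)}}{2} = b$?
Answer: $0$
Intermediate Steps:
$Y{\left(b,m \right)} = - 2 b$
$j = -8$ ($j = -4 - 4 = -8$)
$U{\left(R,z \right)} = 8$ ($U{\left(R,z \right)} = 6 + 2 = 8$)
$c{\left(v,k \right)} = k \left(5 + k\right)$ ($c{\left(v,k \right)} = k \left(k + 5\right) = k \left(5 + k\right)$)
$U{\left(\left(-2 + 0\right)^{2},-5 \right)} 0 c{\left(-6,-4 \right)} = 8 \cdot 0 \left(- 4 \left(5 - 4\right)\right) = 0 \left(\left(-4\right) 1\right) = 0 \left(-4\right) = 0$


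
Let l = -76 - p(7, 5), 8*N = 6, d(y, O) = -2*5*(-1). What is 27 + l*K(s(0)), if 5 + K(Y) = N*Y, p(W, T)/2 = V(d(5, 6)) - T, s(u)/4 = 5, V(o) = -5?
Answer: -533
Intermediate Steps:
d(y, O) = 10 (d(y, O) = -10*(-1) = 10)
N = 3/4 (N = (1/8)*6 = 3/4 ≈ 0.75000)
s(u) = 20 (s(u) = 4*5 = 20)
p(W, T) = -10 - 2*T (p(W, T) = 2*(-5 - T) = -10 - 2*T)
K(Y) = -5 + 3*Y/4
l = -56 (l = -76 - (-10 - 2*5) = -76 - (-10 - 10) = -76 - 1*(-20) = -76 + 20 = -56)
27 + l*K(s(0)) = 27 - 56*(-5 + (3/4)*20) = 27 - 56*(-5 + 15) = 27 - 56*10 = 27 - 560 = -533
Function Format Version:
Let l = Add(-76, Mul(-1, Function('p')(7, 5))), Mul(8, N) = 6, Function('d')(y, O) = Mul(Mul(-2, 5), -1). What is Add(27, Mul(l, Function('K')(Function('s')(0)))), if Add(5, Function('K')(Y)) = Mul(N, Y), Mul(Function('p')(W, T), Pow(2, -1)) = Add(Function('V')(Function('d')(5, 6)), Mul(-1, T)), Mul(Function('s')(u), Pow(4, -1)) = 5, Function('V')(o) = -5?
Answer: -533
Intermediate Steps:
Function('d')(y, O) = 10 (Function('d')(y, O) = Mul(-10, -1) = 10)
N = Rational(3, 4) (N = Mul(Rational(1, 8), 6) = Rational(3, 4) ≈ 0.75000)
Function('s')(u) = 20 (Function('s')(u) = Mul(4, 5) = 20)
Function('p')(W, T) = Add(-10, Mul(-2, T)) (Function('p')(W, T) = Mul(2, Add(-5, Mul(-1, T))) = Add(-10, Mul(-2, T)))
Function('K')(Y) = Add(-5, Mul(Rational(3, 4), Y))
l = -56 (l = Add(-76, Mul(-1, Add(-10, Mul(-2, 5)))) = Add(-76, Mul(-1, Add(-10, -10))) = Add(-76, Mul(-1, -20)) = Add(-76, 20) = -56)
Add(27, Mul(l, Function('K')(Function('s')(0)))) = Add(27, Mul(-56, Add(-5, Mul(Rational(3, 4), 20)))) = Add(27, Mul(-56, Add(-5, 15))) = Add(27, Mul(-56, 10)) = Add(27, -560) = -533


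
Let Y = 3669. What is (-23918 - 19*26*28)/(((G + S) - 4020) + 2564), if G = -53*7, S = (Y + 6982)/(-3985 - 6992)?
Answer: 41438175/2006563 ≈ 20.651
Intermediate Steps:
S = -10651/10977 (S = (3669 + 6982)/(-3985 - 6992) = 10651/(-10977) = 10651*(-1/10977) = -10651/10977 ≈ -0.97030)
G = -371
(-23918 - 19*26*28)/(((G + S) - 4020) + 2564) = (-23918 - 19*26*28)/(((-371 - 10651/10977) - 4020) + 2564) = (-23918 - 494*28)/((-4083118/10977 - 4020) + 2564) = (-23918 - 13832)/(-48210658/10977 + 2564) = -37750/(-20065630/10977) = -37750*(-10977/20065630) = 41438175/2006563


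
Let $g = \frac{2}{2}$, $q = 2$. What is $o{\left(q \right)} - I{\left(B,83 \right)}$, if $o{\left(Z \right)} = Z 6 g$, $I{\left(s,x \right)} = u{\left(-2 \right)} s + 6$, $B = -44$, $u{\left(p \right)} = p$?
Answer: $-82$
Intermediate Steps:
$I{\left(s,x \right)} = 6 - 2 s$ ($I{\left(s,x \right)} = - 2 s + 6 = 6 - 2 s$)
$g = 1$ ($g = 2 \cdot \frac{1}{2} = 1$)
$o{\left(Z \right)} = 6 Z$ ($o{\left(Z \right)} = Z 6 \cdot 1 = 6 Z 1 = 6 Z$)
$o{\left(q \right)} - I{\left(B,83 \right)} = 6 \cdot 2 - \left(6 - -88\right) = 12 - \left(6 + 88\right) = 12 - 94 = -82$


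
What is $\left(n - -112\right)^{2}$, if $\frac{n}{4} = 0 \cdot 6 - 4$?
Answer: $9216$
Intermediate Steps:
$n = -16$ ($n = 4 \left(0 \cdot 6 - 4\right) = 4 \left(0 - 4\right) = 4 \left(-4\right) = -16$)
$\left(n - -112\right)^{2} = \left(-16 - -112\right)^{2} = \left(-16 + 112\right)^{2} = 96^{2} = 9216$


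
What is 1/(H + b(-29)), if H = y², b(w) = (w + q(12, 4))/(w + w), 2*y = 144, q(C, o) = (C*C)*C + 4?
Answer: 58/298969 ≈ 0.00019400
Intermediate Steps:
q(C, o) = 4 + C³ (q(C, o) = C²*C + 4 = C³ + 4 = 4 + C³)
y = 72 (y = (½)*144 = 72)
b(w) = (1732 + w)/(2*w) (b(w) = (w + (4 + 12³))/(w + w) = (w + (4 + 1728))/((2*w)) = (w + 1732)*(1/(2*w)) = (1732 + w)*(1/(2*w)) = (1732 + w)/(2*w))
H = 5184 (H = 72² = 5184)
1/(H + b(-29)) = 1/(5184 + (½)*(1732 - 29)/(-29)) = 1/(5184 + (½)*(-1/29)*1703) = 1/(5184 - 1703/58) = 1/(298969/58) = 58/298969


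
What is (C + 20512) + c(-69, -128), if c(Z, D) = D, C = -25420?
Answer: -5036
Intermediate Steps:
(C + 20512) + c(-69, -128) = (-25420 + 20512) - 128 = -4908 - 128 = -5036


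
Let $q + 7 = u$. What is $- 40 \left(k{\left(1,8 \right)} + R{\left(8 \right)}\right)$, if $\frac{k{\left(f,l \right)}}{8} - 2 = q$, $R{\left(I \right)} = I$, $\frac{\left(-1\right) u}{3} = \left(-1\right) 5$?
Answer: $-3520$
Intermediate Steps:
$u = 15$ ($u = - 3 \left(\left(-1\right) 5\right) = \left(-3\right) \left(-5\right) = 15$)
$q = 8$ ($q = -7 + 15 = 8$)
$k{\left(f,l \right)} = 80$ ($k{\left(f,l \right)} = 16 + 8 \cdot 8 = 16 + 64 = 80$)
$- 40 \left(k{\left(1,8 \right)} + R{\left(8 \right)}\right) = - 40 \left(80 + 8\right) = \left(-40\right) 88 = -3520$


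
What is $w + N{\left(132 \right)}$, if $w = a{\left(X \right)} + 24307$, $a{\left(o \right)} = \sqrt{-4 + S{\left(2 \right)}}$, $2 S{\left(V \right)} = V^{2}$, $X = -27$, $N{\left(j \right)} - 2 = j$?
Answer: $24441 + i \sqrt{2} \approx 24441.0 + 1.4142 i$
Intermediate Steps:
$N{\left(j \right)} = 2 + j$
$S{\left(V \right)} = \frac{V^{2}}{2}$
$a{\left(o \right)} = i \sqrt{2}$ ($a{\left(o \right)} = \sqrt{-4 + \frac{2^{2}}{2}} = \sqrt{-4 + \frac{1}{2} \cdot 4} = \sqrt{-4 + 2} = \sqrt{-2} = i \sqrt{2}$)
$w = 24307 + i \sqrt{2}$ ($w = i \sqrt{2} + 24307 = 24307 + i \sqrt{2} \approx 24307.0 + 1.4142 i$)
$w + N{\left(132 \right)} = \left(24307 + i \sqrt{2}\right) + \left(2 + 132\right) = \left(24307 + i \sqrt{2}\right) + 134 = 24441 + i \sqrt{2}$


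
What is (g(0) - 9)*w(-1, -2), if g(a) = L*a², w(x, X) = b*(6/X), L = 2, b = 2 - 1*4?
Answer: -54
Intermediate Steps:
b = -2 (b = 2 - 4 = -2)
w(x, X) = -12/X
g(a) = 2*a²
(g(0) - 9)*w(-1, -2) = (2*0² - 9)*(-12/(-2)) = (2*0 - 9)*(-12*(-½)) = (0 - 9)*6 = -9*6 = -54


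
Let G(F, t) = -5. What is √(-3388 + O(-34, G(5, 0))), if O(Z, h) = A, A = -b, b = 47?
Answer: I*√3435 ≈ 58.609*I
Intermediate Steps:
A = -47 (A = -1*47 = -47)
O(Z, h) = -47
√(-3388 + O(-34, G(5, 0))) = √(-3388 - 47) = √(-3435) = I*√3435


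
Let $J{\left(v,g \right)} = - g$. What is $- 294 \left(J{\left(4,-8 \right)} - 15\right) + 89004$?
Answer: $91062$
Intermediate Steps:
$- 294 \left(J{\left(4,-8 \right)} - 15\right) + 89004 = - 294 \left(\left(-1\right) \left(-8\right) - 15\right) + 89004 = - 294 \left(8 - 15\right) + 89004 = \left(-294\right) \left(-7\right) + 89004 = 2058 + 89004 = 91062$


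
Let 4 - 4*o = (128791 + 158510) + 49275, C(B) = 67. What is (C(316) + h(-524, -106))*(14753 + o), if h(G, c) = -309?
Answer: 16792380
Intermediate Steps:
o = -84143 (o = 1 - ((128791 + 158510) + 49275)/4 = 1 - (287301 + 49275)/4 = 1 - ¼*336576 = 1 - 84144 = -84143)
(C(316) + h(-524, -106))*(14753 + o) = (67 - 309)*(14753 - 84143) = -242*(-69390) = 16792380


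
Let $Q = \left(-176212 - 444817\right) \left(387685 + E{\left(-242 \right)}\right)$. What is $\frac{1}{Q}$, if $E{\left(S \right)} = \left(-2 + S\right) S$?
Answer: $- \frac{1}{277434148257} \approx -3.6045 \cdot 10^{-12}$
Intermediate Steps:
$E{\left(S \right)} = S \left(-2 + S\right)$
$Q = -277434148257$ ($Q = \left(-176212 - 444817\right) \left(387685 - 242 \left(-2 - 242\right)\right) = - 621029 \left(387685 - -59048\right) = - 621029 \left(387685 + 59048\right) = \left(-621029\right) 446733 = -277434148257$)
$\frac{1}{Q} = \frac{1}{-277434148257} = - \frac{1}{277434148257}$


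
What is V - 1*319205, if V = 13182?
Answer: -306023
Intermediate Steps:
V - 1*319205 = 13182 - 1*319205 = 13182 - 319205 = -306023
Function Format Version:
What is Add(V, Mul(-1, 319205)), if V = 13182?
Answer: -306023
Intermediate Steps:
Add(V, Mul(-1, 319205)) = Add(13182, Mul(-1, 319205)) = Add(13182, -319205) = -306023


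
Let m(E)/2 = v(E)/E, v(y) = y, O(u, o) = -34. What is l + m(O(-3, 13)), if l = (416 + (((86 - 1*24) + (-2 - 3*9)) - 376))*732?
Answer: 53438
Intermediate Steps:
m(E) = 2 (m(E) = 2*(E/E) = 2*1 = 2)
l = 53436 (l = (416 + (((86 - 24) + (-2 - 27)) - 376))*732 = (416 + ((62 - 29) - 376))*732 = (416 + (33 - 376))*732 = (416 - 343)*732 = 73*732 = 53436)
l + m(O(-3, 13)) = 53436 + 2 = 53438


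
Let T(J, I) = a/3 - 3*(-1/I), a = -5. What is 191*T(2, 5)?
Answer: -3056/15 ≈ -203.73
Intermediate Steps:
T(J, I) = -5/3 + 3/I (T(J, I) = -5/3 - 3*(-1/I) = -5*⅓ - (-3)/I = -5/3 + 3/I)
191*T(2, 5) = 191*(-5/3 + 3/5) = 191*(-5/3 + 3*(⅕)) = 191*(-5/3 + ⅗) = 191*(-16/15) = -3056/15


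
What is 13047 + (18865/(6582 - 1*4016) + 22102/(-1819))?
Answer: 60875178741/4667554 ≈ 13042.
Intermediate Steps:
13047 + (18865/(6582 - 1*4016) + 22102/(-1819)) = 13047 + (18865/(6582 - 4016) + 22102*(-1/1819)) = 13047 + (18865/2566 - 22102/1819) = 13047 - 22398297/4667554 = 60875178741/4667554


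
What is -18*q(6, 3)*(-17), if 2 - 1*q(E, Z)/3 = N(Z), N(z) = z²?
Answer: -6426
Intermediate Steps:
q(E, Z) = 6 - 3*Z²
-18*q(6, 3)*(-17) = -18*(6 - 3*3²)*(-17) = -18*(6 - 3*9)*(-17) = -18*(6 - 27)*(-17) = -18*(-21)*(-17) = 378*(-17) = -6426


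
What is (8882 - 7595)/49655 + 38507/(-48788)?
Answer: -1849274929/2422568140 ≈ -0.76335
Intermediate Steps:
(8882 - 7595)/49655 + 38507/(-48788) = 1287*(1/49655) + 38507*(-1/48788) = 1287/49655 - 38507/48788 = -1849274929/2422568140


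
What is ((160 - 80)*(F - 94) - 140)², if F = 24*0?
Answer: 58675600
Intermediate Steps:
F = 0
((160 - 80)*(F - 94) - 140)² = ((160 - 80)*(0 - 94) - 140)² = (80*(-94) - 140)² = (-7520 - 140)² = (-7660)² = 58675600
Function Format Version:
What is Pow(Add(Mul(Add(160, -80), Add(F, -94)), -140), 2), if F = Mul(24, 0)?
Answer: 58675600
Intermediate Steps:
F = 0
Pow(Add(Mul(Add(160, -80), Add(F, -94)), -140), 2) = Pow(Add(Mul(Add(160, -80), Add(0, -94)), -140), 2) = Pow(Add(Mul(80, -94), -140), 2) = Pow(Add(-7520, -140), 2) = Pow(-7660, 2) = 58675600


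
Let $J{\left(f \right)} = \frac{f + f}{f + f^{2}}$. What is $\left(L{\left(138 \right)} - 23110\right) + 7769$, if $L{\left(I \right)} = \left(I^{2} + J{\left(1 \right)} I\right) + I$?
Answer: $3979$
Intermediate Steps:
$J{\left(f \right)} = \frac{2 f}{f + f^{2}}$
$L{\left(I \right)} = I^{2} + 2 I$ ($L{\left(I \right)} = \left(I^{2} + \frac{2}{1 + 1} I\right) + I = \left(I^{2} + \frac{2}{2} I\right) + I = \left(I^{2} + 2 \cdot \frac{1}{2} I\right) + I = \left(I^{2} + 1 I\right) + I = \left(I^{2} + I\right) + I = \left(I + I^{2}\right) + I = I^{2} + 2 I$)
$\left(L{\left(138 \right)} - 23110\right) + 7769 = \left(138 \left(2 + 138\right) - 23110\right) + 7769 = \left(138 \cdot 140 - 23110\right) + 7769 = \left(19320 - 23110\right) + 7769 = -3790 + 7769 = 3979$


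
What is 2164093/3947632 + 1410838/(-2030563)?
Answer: -1175142061257/8015915476816 ≈ -0.14660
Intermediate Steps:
2164093/3947632 + 1410838/(-2030563) = 2164093*(1/3947632) + 1410838*(-1/2030563) = 2164093/3947632 - 1410838/2030563 = -1175142061257/8015915476816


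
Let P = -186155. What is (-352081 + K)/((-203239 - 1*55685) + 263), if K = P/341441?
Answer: 9247313452/6793651577 ≈ 1.3612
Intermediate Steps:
K = -186155/341441 ≈ -0.54520
(-352081 + K)/((-203239 - 1*55685) + 263) = (-352081 - 186155/341441)/((-203239 - 1*55685) + 263) = -120215074876/(341441*((-203239 - 55685) + 263)) = -120215074876/(341441*(-258924 + 263)) = -120215074876/341441/(-258661) = -120215074876/341441*(-1/258661) = 9247313452/6793651577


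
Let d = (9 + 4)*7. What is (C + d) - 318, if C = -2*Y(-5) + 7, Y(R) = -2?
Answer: -216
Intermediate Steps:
C = 11 (C = -2*(-2) + 7 = 4 + 7 = 11)
d = 91 (d = 13*7 = 91)
(C + d) - 318 = (11 + 91) - 318 = 102 - 318 = -216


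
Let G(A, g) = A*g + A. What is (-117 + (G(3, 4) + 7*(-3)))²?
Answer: 15129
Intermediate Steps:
G(A, g) = A + A*g
(-117 + (G(3, 4) + 7*(-3)))² = (-117 + (3*(1 + 4) + 7*(-3)))² = (-117 + (3*5 - 21))² = (-117 + (15 - 21))² = (-117 - 6)² = (-123)² = 15129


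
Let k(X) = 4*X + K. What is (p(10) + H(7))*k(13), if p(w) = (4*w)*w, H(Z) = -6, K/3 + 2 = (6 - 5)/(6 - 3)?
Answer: 18518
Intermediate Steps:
K = -5 (K = -6 + 3*((6 - 5)/(6 - 3)) = -6 + 3*(1/3) = -6 + 3*(1*(⅓)) = -6 + 3*(⅓) = -6 + 1 = -5)
k(X) = -5 + 4*X (k(X) = 4*X - 5 = -5 + 4*X)
p(w) = 4*w²
(p(10) + H(7))*k(13) = (4*10² - 6)*(-5 + 4*13) = (4*100 - 6)*(-5 + 52) = (400 - 6)*47 = 394*47 = 18518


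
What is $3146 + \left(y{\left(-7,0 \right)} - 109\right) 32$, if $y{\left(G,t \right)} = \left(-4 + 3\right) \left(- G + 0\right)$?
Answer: $-566$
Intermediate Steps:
$y{\left(G,t \right)} = G$ ($y{\left(G,t \right)} = - \left(-1\right) G = G$)
$3146 + \left(y{\left(-7,0 \right)} - 109\right) 32 = 3146 + \left(-7 - 109\right) 32 = 3146 - 3712 = -566$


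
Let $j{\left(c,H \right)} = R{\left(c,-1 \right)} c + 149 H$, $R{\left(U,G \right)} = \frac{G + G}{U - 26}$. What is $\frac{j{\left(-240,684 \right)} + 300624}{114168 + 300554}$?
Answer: $\frac{26768790}{27579013} \approx 0.97062$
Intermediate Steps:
$R{\left(U,G \right)} = \frac{2 G}{-26 + U}$
$j{\left(c,H \right)} = 149 H - \frac{2 c}{-26 + c}$ ($j{\left(c,H \right)} = 2 \left(-1\right) \frac{1}{-26 + c} c + 149 H = - \frac{2}{-26 + c} c + 149 H = - \frac{2 c}{-26 + c} + 149 H = 149 H - \frac{2 c}{-26 + c}$)
$\frac{j{\left(-240,684 \right)} + 300624}{114168 + 300554} = \frac{\frac{\left(-2\right) \left(-240\right) + 149 \cdot 684 \left(-26 - 240\right)}{-26 - 240} + 300624}{114168 + 300554} = \frac{\frac{480 + 149 \cdot 684 \left(-266\right)}{-266} + 300624}{414722} = \left(- \frac{480 - 27109656}{266} + 300624\right) \frac{1}{414722} = \left(\left(- \frac{1}{266}\right) \left(-27109176\right) + 300624\right) \frac{1}{414722} = \left(\frac{13554588}{133} + 300624\right) \frac{1}{414722} = \frac{53537580}{133} \cdot \frac{1}{414722} = \frac{26768790}{27579013}$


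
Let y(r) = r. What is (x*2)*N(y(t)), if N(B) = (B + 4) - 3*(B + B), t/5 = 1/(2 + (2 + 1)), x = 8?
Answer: -16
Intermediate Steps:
t = 1 (t = 5/(2 + (2 + 1)) = 5/(2 + 3) = 5/5 = 5*(⅕) = 1)
N(B) = 4 - 5*B (N(B) = (4 + B) - 6*B = 4 - 5*B)
(x*2)*N(y(t)) = (8*2)*(4 - 5*1) = 16*(4 - 5) = 16*(-1) = -16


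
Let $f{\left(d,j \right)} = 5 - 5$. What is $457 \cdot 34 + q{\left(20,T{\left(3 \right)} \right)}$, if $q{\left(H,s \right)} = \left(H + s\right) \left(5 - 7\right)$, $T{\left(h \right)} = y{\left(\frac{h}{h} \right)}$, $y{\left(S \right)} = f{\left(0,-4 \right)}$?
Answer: $15498$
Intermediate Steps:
$f{\left(d,j \right)} = 0$ ($f{\left(d,j \right)} = 5 - 5 = 0$)
$y{\left(S \right)} = 0$
$T{\left(h \right)} = 0$
$q{\left(H,s \right)} = - 2 H - 2 s$ ($q{\left(H,s \right)} = \left(H + s\right) \left(-2\right) = - 2 H - 2 s$)
$457 \cdot 34 + q{\left(20,T{\left(3 \right)} \right)} = 457 \cdot 34 - 40 = 15538 + \left(-40 + 0\right) = 15538 - 40 = 15498$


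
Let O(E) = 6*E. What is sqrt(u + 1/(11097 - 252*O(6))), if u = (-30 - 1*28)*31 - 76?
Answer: I*sqrt(3794849)/45 ≈ 43.29*I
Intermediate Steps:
u = -1874 (u = (-30 - 28)*31 - 76 = -58*31 - 76 = -1798 - 76 = -1874)
sqrt(u + 1/(11097 - 252*O(6))) = sqrt(-1874 + 1/(11097 - 1512*6)) = sqrt(-1874 + 1/(11097 - 252*36)) = sqrt(-1874 + 1/(11097 - 9072)) = sqrt(-1874 + 1/2025) = sqrt(-3794849/2025) = I*sqrt(3794849)/45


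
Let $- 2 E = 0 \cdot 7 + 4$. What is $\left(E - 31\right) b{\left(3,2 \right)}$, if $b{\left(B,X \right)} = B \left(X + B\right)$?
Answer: $-495$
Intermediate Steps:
$E = -2$ ($E = - \frac{0 \cdot 7 + 4}{2} = - \frac{0 + 4}{2} = \left(- \frac{1}{2}\right) 4 = -2$)
$b{\left(B,X \right)} = B \left(B + X\right)$
$\left(E - 31\right) b{\left(3,2 \right)} = \left(-2 - 31\right) 3 \left(3 + 2\right) = - 33 \cdot 3 \cdot 5 = \left(-33\right) 15 = -495$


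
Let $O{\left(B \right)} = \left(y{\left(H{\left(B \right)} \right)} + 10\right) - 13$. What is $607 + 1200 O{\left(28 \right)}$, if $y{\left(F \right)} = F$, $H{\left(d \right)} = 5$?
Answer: $3007$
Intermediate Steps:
$O{\left(B \right)} = 2$ ($O{\left(B \right)} = \left(5 + 10\right) - 13 = 15 - 13 = 2$)
$607 + 1200 O{\left(28 \right)} = 607 + 1200 \cdot 2 = 607 + 2400 = 3007$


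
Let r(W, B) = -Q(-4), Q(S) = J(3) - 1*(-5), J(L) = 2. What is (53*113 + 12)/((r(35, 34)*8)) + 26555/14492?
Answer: -21369853/202888 ≈ -105.33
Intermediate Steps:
Q(S) = 7 (Q(S) = 2 - 1*(-5) = 2 + 5 = 7)
r(W, B) = -7 (r(W, B) = -1*7 = -7)
(53*113 + 12)/((r(35, 34)*8)) + 26555/14492 = (53*113 + 12)/((-7*8)) + 26555/14492 = (5989 + 12)/(-56) + 26555*(1/14492) = 6001*(-1/56) + 26555/14492 = -6001/56 + 26555/14492 = -21369853/202888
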